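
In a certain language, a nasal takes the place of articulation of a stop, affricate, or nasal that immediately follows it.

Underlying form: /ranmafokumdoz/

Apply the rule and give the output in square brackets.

/n/ before /m/ (labial) → [m]
/m/ before /d/ (alveolar) → [n]

[rammafokundoz]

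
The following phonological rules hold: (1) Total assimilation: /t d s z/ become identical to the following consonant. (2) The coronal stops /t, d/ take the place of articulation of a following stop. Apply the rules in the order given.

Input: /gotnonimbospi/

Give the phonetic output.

[gonnonimboppi]

Rule 1: /t/ before /n/ → [n] (total assimilation)
Rule 1: /s/ before /p/ → [p] (total assimilation)
After rule 1: gonnonimboppi
Rule 2: no segment meets the rule's conditions; no change.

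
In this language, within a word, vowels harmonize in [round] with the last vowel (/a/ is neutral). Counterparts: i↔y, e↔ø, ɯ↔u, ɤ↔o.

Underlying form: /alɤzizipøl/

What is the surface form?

/ɤ/ harmonizes with /ø/ ([+round]) → [o]
/i/ harmonizes with /ø/ ([+round]) → [y]
/i/ harmonizes with /ø/ ([+round]) → [y]

[alozyzypøl]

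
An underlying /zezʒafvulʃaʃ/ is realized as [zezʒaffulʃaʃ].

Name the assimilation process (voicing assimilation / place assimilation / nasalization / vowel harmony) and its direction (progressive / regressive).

voicing assimilation, progressive

/v/→[f].
Each target copies a feature from the preceding segment, so the direction is progressive.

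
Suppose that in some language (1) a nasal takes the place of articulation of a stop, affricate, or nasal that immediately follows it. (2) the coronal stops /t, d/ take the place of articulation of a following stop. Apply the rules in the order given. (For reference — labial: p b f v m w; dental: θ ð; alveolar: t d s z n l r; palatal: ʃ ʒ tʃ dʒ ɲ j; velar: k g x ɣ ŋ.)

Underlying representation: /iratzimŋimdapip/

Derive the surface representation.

[iratziŋŋindapip]

Rule 1: /m/ before /ŋ/ (velar) → [ŋ]
Rule 1: /m/ before /d/ (alveolar) → [n]
After rule 1: iratziŋŋindapip
Rule 2: no segment meets the rule's conditions; no change.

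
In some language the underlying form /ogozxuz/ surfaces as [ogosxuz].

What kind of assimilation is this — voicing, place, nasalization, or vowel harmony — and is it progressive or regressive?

voicing assimilation, regressive

/z/→[s].
Each target copies a feature from the following segment, so the direction is regressive.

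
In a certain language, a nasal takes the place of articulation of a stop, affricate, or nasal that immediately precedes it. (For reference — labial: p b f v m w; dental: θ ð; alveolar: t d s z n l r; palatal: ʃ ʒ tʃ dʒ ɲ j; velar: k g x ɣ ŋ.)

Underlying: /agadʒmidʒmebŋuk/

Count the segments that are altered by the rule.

/m/ after /dʒ/ (palatal) → [ɲ]
/m/ after /dʒ/ (palatal) → [ɲ]
/ŋ/ after /b/ (labial) → [m]
3 segments change.

3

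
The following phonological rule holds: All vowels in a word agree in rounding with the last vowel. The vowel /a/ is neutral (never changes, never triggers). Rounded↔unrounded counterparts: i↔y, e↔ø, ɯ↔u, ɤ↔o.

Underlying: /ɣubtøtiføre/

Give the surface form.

/u/ harmonizes with /e/ ([-round]) → [ɯ]
/ø/ harmonizes with /e/ ([-round]) → [e]
/ø/ harmonizes with /e/ ([-round]) → [e]

[ɣɯbtetifere]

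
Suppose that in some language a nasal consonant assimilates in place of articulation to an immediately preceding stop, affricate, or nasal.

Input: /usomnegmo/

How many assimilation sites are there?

2

/n/ after /m/ (labial) → [m]
/m/ after /g/ (velar) → [ŋ]
2 segments change.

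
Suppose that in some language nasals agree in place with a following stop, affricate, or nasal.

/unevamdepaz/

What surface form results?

[unevandepaz]

/m/ before /d/ (alveolar) → [n]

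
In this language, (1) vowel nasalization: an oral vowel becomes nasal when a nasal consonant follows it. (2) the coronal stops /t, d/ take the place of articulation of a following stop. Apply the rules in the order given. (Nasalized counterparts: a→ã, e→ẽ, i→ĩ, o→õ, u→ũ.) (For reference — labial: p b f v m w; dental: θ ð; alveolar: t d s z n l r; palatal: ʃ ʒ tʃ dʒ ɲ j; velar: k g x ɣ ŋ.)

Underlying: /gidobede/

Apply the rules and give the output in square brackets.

[gidobede]

Rule 1: no segment meets the rule's conditions; no change.
After rule 1: gidobede
Rule 2: no segment meets the rule's conditions; no change.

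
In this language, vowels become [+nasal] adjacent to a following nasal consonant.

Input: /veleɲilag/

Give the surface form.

/e/ before nasal /ɲ/ → [ẽ]

[velẽɲilag]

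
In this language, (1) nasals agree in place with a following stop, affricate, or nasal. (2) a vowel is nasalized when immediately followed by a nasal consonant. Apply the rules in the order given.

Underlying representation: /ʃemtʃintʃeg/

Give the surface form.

[ʃẽɲtʃĩɲtʃeg]

Rule 1: /m/ before /tʃ/ (palatal) → [ɲ]
Rule 1: /n/ before /tʃ/ (palatal) → [ɲ]
After rule 1: ʃeɲtʃiɲtʃeg
Rule 2: /e/ before nasal /ɲ/ → [ẽ]
Rule 2: /i/ before nasal /ɲ/ → [ĩ]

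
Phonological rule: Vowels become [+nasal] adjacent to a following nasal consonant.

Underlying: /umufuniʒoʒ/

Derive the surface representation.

/u/ before nasal /m/ → [ũ]
/u/ before nasal /n/ → [ũ]

[ũmufũniʒoʒ]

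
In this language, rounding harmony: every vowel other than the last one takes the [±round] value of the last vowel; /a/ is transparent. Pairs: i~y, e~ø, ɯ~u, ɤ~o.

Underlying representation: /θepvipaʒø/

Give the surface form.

[θøpvypaʒø]

/e/ harmonizes with /ø/ ([+round]) → [ø]
/i/ harmonizes with /ø/ ([+round]) → [y]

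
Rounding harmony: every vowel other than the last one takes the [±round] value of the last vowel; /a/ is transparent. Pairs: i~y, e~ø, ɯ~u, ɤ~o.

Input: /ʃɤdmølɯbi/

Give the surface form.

/ø/ harmonizes with /i/ ([-round]) → [e]

[ʃɤdmelɯbi]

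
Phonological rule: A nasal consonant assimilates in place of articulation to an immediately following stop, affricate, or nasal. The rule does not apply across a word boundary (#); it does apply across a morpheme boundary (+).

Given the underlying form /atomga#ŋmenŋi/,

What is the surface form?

/m/ before /g/ (velar) → [ŋ]
/ŋ/ before /m/ (labial) → [m]
/n/ before /ŋ/ (velar) → [ŋ]

[atoŋga#mmeŋŋi]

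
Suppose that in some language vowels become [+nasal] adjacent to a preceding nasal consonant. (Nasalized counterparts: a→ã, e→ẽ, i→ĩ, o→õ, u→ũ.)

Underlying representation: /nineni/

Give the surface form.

/i/ after nasal /n/ → [ĩ]
/e/ after nasal /n/ → [ẽ]
/i/ after nasal /n/ → [ĩ]

[nĩnẽnĩ]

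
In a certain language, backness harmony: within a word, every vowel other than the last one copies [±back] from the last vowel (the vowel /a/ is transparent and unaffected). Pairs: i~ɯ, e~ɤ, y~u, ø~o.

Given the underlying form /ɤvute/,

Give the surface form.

/ɤ/ harmonizes with /e/ ([-back]) → [e]
/u/ harmonizes with /e/ ([-back]) → [y]

[evyte]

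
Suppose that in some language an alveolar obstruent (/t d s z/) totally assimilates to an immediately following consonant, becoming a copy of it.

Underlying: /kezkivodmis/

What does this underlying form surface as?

/z/ before /k/ → [k] (total assimilation)
/d/ before /m/ → [m] (total assimilation)

[kekkivommis]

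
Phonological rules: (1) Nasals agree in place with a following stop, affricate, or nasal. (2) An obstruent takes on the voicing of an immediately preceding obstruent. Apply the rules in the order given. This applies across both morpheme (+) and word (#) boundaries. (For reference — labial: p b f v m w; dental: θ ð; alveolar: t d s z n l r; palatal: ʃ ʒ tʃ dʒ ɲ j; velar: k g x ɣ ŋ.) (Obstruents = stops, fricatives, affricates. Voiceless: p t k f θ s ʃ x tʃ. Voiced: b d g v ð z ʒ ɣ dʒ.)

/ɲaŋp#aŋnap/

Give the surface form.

[ɲamp#annap]

Rule 1: /ŋ/ before /p/ (labial) → [m]
Rule 1: /ŋ/ before /n/ (alveolar) → [n]
After rule 1: ɲamp#annap
Rule 2: no segment meets the rule's conditions; no change.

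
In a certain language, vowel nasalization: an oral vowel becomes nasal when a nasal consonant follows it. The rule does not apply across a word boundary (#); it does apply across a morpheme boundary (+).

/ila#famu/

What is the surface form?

/a/ before nasal /m/ → [ã]

[ila#fãmu]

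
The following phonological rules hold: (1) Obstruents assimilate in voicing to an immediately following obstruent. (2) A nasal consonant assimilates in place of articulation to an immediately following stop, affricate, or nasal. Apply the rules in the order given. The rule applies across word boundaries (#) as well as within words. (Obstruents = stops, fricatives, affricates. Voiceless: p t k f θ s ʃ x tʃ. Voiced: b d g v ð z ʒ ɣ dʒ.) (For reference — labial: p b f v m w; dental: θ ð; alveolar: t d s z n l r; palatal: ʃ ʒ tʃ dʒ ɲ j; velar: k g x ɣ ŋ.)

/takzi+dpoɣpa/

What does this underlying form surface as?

[tagzi+tpoxpa]

Rule 1: /k/ before /z/ (voiced) → [g]
Rule 1: /d/ before /p/ (voiceless) → [t]
Rule 1: /ɣ/ before /p/ (voiceless) → [x]
After rule 1: tagzi+tpoxpa
Rule 2: no segment meets the rule's conditions; no change.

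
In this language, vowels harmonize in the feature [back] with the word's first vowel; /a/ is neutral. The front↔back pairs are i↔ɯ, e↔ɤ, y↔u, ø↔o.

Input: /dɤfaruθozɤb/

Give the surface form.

[dɤfaruθozɤb]

no segment meets the rule's conditions; no change.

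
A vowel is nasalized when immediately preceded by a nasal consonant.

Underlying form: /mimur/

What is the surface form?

/i/ after nasal /m/ → [ĩ]
/u/ after nasal /m/ → [ũ]

[mĩmũr]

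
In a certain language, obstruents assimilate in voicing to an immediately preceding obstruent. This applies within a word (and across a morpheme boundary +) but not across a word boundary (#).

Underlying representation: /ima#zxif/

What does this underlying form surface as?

[ima#zɣif]

/x/ after /z/ (voiced) → [ɣ]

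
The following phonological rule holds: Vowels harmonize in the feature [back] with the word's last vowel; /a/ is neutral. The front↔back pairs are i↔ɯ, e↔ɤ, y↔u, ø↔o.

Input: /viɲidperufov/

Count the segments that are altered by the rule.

/i/ harmonizes with /o/ ([+back]) → [ɯ]
/i/ harmonizes with /o/ ([+back]) → [ɯ]
/e/ harmonizes with /o/ ([+back]) → [ɤ]
3 segments change.

3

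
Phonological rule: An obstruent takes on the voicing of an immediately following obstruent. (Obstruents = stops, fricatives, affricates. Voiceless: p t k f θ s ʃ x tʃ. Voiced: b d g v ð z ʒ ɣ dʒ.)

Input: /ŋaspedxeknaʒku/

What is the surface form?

[ŋaspetxeknaʃku]

/d/ before /x/ (voiceless) → [t]
/ʒ/ before /k/ (voiceless) → [ʃ]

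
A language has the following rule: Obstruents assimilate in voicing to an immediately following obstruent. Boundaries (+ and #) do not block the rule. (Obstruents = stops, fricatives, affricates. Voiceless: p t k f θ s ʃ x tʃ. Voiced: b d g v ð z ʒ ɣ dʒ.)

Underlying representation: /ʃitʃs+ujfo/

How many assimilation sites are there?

No segment meets the rule's conditions.

0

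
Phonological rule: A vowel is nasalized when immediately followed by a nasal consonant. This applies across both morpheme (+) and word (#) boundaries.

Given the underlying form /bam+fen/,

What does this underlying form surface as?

[bãm+fẽn]

/a/ before nasal /m/ → [ã]
/e/ before nasal /n/ → [ẽ]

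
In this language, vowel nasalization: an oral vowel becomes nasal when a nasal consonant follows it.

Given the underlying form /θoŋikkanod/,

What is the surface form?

/o/ before nasal /ŋ/ → [õ]
/a/ before nasal /n/ → [ã]

[θõŋikkãnod]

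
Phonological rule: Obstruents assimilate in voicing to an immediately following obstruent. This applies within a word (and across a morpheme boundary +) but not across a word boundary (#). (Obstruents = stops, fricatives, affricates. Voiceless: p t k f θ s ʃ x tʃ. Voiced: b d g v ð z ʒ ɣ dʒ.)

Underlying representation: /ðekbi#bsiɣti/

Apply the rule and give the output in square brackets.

[ðegbi#psixti]

/k/ before /b/ (voiced) → [g]
/b/ before /s/ (voiceless) → [p]
/ɣ/ before /t/ (voiceless) → [x]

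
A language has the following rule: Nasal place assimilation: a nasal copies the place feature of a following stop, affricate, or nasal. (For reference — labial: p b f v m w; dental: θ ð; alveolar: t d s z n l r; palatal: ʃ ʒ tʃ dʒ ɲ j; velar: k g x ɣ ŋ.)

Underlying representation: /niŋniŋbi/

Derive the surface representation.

/ŋ/ before /n/ (alveolar) → [n]
/ŋ/ before /b/ (labial) → [m]

[ninnimbi]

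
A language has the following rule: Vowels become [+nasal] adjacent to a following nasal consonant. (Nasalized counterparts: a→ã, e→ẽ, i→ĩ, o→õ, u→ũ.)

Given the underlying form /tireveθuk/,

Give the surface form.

[tireveθuk]

no segment meets the rule's conditions; no change.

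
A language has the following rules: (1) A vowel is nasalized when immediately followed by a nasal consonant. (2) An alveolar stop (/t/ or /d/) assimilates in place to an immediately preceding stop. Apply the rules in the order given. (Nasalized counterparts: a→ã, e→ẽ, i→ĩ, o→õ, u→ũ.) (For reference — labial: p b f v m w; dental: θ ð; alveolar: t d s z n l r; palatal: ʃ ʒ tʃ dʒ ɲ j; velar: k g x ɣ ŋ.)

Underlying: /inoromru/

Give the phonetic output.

[ĩnorõmru]

Rule 1: /i/ before nasal /n/ → [ĩ]
Rule 1: /o/ before nasal /m/ → [õ]
After rule 1: ĩnorõmru
Rule 2: no segment meets the rule's conditions; no change.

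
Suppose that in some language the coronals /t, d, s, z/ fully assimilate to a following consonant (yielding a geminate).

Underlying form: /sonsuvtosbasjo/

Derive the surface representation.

[sonsuvtobbajjo]

/s/ before /b/ → [b] (total assimilation)
/s/ before /j/ → [j] (total assimilation)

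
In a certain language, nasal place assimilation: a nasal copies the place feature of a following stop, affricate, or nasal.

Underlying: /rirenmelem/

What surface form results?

[riremmelem]

/n/ before /m/ (labial) → [m]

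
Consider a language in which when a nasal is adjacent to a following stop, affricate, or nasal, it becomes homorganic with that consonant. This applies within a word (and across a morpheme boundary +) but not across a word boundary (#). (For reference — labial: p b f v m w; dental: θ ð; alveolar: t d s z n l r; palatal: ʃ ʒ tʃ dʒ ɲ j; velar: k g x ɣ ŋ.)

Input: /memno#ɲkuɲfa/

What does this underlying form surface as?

/m/ before /n/ (alveolar) → [n]
/ɲ/ before /k/ (velar) → [ŋ]

[menno#ŋkuɲfa]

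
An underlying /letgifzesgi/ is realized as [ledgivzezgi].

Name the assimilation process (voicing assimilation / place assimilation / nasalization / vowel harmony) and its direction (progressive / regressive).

/t/→[d] /f/→[v] /s/→[z].
Each target copies a feature from the following segment, so the direction is regressive.

voicing assimilation, regressive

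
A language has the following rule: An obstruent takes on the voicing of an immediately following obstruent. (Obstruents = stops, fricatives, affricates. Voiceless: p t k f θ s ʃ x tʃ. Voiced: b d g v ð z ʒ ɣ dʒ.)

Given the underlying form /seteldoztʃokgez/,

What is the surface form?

/z/ before /tʃ/ (voiceless) → [s]
/k/ before /g/ (voiced) → [g]

[seteldostʃoggez]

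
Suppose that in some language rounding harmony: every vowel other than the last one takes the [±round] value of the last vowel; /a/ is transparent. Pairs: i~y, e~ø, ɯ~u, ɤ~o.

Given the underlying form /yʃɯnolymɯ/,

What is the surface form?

/y/ harmonizes with /ɯ/ ([-round]) → [i]
/o/ harmonizes with /ɯ/ ([-round]) → [ɤ]
/y/ harmonizes with /ɯ/ ([-round]) → [i]

[iʃɯnɤlimɯ]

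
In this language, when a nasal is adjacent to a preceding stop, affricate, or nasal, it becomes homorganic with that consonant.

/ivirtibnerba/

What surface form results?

/n/ after /b/ (labial) → [m]

[ivirtibmerba]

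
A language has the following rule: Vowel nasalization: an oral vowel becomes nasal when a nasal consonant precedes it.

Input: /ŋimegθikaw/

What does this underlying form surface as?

[ŋĩmẽgθikaw]

/i/ after nasal /ŋ/ → [ĩ]
/e/ after nasal /m/ → [ẽ]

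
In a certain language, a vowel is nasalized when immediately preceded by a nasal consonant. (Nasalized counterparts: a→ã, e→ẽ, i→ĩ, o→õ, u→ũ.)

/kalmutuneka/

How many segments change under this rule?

/u/ after nasal /m/ → [ũ]
/e/ after nasal /n/ → [ẽ]
2 segments change.

2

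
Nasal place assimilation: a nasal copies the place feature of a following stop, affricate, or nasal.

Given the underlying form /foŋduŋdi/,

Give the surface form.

/ŋ/ before /d/ (alveolar) → [n]
/ŋ/ before /d/ (alveolar) → [n]

[fondundi]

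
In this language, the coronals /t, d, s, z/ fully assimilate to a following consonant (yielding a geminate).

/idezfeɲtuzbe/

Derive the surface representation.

/z/ before /f/ → [f] (total assimilation)
/z/ before /b/ → [b] (total assimilation)

[ideffeɲtubbe]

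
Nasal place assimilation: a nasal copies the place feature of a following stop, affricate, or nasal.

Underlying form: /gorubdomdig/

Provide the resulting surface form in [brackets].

[gorubdondig]

/m/ before /d/ (alveolar) → [n]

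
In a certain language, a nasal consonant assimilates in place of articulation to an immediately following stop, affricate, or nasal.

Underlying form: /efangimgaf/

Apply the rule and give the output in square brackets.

/n/ before /g/ (velar) → [ŋ]
/m/ before /g/ (velar) → [ŋ]

[efaŋgiŋgaf]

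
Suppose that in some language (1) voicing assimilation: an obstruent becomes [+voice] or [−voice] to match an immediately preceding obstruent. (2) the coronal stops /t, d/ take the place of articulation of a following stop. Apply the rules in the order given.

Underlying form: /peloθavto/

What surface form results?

Rule 1: /t/ after /v/ (voiced) → [d]
After rule 1: peloθavdo
Rule 2: no segment meets the rule's conditions; no change.

[peloθavdo]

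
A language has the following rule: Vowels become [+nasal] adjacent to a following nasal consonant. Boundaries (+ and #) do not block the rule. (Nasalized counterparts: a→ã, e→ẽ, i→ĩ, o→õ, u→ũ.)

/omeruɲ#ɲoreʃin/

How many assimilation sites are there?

/o/ before nasal /m/ → [õ]
/u/ before nasal /ɲ/ → [ũ]
/i/ before nasal /n/ → [ĩ]
3 segments change.

3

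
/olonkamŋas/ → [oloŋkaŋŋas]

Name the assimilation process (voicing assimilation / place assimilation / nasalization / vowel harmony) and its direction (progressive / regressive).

/n/→[ŋ] /m/→[ŋ].
Each target copies a feature from the following segment, so the direction is regressive.

place assimilation, regressive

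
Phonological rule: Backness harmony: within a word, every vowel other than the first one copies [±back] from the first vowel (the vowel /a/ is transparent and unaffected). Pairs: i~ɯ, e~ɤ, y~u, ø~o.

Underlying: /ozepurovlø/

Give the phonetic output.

/e/ harmonizes with /o/ ([+back]) → [ɤ]
/ø/ harmonizes with /o/ ([+back]) → [o]

[ozɤpurovlo]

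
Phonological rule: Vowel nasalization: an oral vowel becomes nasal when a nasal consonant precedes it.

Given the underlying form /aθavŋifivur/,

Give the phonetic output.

/i/ after nasal /ŋ/ → [ĩ]

[aθavŋĩfivur]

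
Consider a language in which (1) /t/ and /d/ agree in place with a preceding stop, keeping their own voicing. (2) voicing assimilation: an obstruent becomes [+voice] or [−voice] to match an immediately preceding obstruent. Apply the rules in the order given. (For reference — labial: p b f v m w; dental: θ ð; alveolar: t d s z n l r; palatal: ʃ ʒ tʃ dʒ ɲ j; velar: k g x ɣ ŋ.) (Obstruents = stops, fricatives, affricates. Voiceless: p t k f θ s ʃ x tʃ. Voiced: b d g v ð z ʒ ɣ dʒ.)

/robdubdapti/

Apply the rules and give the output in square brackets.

[robbubbappi]

Rule 1: /d/ after /b/ (labial) → [b]
Rule 1: /d/ after /b/ (labial) → [b]
Rule 1: /t/ after /p/ (labial) → [p]
After rule 1: robbubbappi
Rule 2: no segment meets the rule's conditions; no change.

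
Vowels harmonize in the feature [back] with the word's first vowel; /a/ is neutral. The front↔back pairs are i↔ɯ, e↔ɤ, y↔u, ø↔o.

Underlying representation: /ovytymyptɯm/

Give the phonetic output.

[ovutumuptɯm]

/y/ harmonizes with /o/ ([+back]) → [u]
/y/ harmonizes with /o/ ([+back]) → [u]
/y/ harmonizes with /o/ ([+back]) → [u]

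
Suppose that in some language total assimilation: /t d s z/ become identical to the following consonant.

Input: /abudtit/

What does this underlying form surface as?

[abuttit]

/d/ before /t/ → [t] (total assimilation)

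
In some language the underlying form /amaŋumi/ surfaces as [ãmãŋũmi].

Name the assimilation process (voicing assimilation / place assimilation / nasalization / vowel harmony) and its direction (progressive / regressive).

nasalization, regressive

/a/→[ã] /a/→[ã] /u/→[ũ].
Each target copies a feature from the following segment, so the direction is regressive.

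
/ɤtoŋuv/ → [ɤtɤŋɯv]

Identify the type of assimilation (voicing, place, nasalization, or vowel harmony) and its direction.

vowel harmony, progressive

/o/→[ɤ] /u/→[ɯ].
Vowels agree with the first vowel, so the harmony is progressive.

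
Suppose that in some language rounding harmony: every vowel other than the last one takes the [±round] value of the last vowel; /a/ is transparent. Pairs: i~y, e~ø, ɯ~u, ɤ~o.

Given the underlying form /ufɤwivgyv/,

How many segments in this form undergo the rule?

/ɤ/ harmonizes with /y/ ([+round]) → [o]
/i/ harmonizes with /y/ ([+round]) → [y]
2 segments change.

2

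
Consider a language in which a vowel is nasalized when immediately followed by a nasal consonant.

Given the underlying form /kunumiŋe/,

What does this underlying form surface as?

/u/ before nasal /n/ → [ũ]
/u/ before nasal /m/ → [ũ]
/i/ before nasal /ŋ/ → [ĩ]

[kũnũmĩŋe]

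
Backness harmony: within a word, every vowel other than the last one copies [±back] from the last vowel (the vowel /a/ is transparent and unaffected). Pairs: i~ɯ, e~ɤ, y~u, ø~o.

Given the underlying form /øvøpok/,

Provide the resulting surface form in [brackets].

[ovopok]

/ø/ harmonizes with /o/ ([+back]) → [o]
/ø/ harmonizes with /o/ ([+back]) → [o]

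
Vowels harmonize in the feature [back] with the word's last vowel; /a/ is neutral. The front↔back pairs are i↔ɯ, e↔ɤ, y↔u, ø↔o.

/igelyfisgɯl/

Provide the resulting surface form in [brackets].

/i/ harmonizes with /ɯ/ ([+back]) → [ɯ]
/e/ harmonizes with /ɯ/ ([+back]) → [ɤ]
/y/ harmonizes with /ɯ/ ([+back]) → [u]
/i/ harmonizes with /ɯ/ ([+back]) → [ɯ]

[ɯgɤlufɯsgɯl]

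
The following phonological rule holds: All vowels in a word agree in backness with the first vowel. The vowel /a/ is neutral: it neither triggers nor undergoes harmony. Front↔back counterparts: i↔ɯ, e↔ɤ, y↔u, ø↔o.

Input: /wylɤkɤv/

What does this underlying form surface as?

/ɤ/ harmonizes with /y/ ([-back]) → [e]
/ɤ/ harmonizes with /y/ ([-back]) → [e]

[wylekev]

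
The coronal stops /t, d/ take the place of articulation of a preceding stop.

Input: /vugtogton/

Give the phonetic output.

[vugkogkon]

/t/ after /g/ (velar) → [k]
/t/ after /g/ (velar) → [k]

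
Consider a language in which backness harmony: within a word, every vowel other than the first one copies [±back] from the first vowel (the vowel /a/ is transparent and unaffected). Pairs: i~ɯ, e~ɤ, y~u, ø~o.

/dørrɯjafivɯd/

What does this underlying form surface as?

[dørrijafivid]

/ɯ/ harmonizes with /ø/ ([-back]) → [i]
/ɯ/ harmonizes with /ø/ ([-back]) → [i]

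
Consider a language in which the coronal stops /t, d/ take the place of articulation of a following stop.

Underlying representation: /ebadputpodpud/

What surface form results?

[ebabpuppobpud]

/d/ before /p/ (labial) → [b]
/t/ before /p/ (labial) → [p]
/d/ before /p/ (labial) → [b]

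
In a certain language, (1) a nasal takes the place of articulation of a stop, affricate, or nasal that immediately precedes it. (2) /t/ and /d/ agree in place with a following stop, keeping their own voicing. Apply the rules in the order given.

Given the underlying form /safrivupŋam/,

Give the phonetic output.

[safrivupmam]

Rule 1: /ŋ/ after /p/ (labial) → [m]
After rule 1: safrivupmam
Rule 2: no segment meets the rule's conditions; no change.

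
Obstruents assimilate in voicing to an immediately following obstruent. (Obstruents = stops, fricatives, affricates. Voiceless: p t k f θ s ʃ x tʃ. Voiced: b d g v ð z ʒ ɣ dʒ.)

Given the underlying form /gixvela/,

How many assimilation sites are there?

1

/x/ before /v/ (voiced) → [ɣ]
1 segment changes.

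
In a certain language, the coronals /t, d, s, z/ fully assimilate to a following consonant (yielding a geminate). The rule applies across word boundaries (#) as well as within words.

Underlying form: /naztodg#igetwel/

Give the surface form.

/z/ before /t/ → [t] (total assimilation)
/d/ before /g/ → [g] (total assimilation)
/t/ before /w/ → [w] (total assimilation)

[nattogg#igewwel]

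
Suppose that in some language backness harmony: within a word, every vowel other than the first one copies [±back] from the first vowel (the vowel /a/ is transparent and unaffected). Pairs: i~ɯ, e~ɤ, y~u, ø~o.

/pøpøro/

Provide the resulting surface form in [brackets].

/o/ harmonizes with /ø/ ([-back]) → [ø]

[pøpørø]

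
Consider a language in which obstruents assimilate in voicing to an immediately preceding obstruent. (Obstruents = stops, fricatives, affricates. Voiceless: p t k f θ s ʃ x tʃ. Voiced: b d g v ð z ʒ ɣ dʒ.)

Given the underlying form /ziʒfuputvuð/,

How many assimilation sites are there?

/f/ after /ʒ/ (voiced) → [v]
/v/ after /t/ (voiceless) → [f]
2 segments change.

2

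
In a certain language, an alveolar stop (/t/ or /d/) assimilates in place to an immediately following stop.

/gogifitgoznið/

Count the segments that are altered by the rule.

1

/t/ before /g/ (velar) → [k]
1 segment changes.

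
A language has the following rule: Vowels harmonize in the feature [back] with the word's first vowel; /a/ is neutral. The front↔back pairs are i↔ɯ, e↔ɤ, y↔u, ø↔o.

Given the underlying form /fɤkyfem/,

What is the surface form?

[fɤkufɤm]

/y/ harmonizes with /ɤ/ ([+back]) → [u]
/e/ harmonizes with /ɤ/ ([+back]) → [ɤ]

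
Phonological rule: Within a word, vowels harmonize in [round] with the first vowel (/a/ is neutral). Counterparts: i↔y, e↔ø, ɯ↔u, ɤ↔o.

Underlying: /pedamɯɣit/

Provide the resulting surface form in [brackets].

no segment meets the rule's conditions; no change.

[pedamɯɣit]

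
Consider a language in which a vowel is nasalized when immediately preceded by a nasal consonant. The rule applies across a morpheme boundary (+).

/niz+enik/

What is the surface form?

[nĩz+enĩk]

/i/ after nasal /n/ → [ĩ]
/i/ after nasal /n/ → [ĩ]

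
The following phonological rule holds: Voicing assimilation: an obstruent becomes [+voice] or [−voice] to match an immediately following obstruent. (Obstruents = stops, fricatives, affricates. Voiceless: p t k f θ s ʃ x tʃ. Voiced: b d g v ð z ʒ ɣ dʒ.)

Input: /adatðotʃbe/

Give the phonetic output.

/t/ before /ð/ (voiced) → [d]
/tʃ/ before /b/ (voiced) → [dʒ]

[adadðodʒbe]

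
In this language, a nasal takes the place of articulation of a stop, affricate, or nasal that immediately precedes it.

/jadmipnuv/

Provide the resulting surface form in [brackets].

[jadnipmuv]

/m/ after /d/ (alveolar) → [n]
/n/ after /p/ (labial) → [m]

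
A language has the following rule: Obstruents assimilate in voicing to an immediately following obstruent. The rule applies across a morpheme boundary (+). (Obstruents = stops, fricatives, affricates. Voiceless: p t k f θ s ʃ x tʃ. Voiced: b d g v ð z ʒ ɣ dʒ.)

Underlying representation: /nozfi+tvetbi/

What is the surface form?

/z/ before /f/ (voiceless) → [s]
/t/ before /v/ (voiced) → [d]
/t/ before /b/ (voiced) → [d]

[nosfi+dvedbi]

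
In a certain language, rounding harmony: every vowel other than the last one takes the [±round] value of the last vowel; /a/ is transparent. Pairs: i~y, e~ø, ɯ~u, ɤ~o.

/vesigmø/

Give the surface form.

/e/ harmonizes with /ø/ ([+round]) → [ø]
/i/ harmonizes with /ø/ ([+round]) → [y]

[vøsygmø]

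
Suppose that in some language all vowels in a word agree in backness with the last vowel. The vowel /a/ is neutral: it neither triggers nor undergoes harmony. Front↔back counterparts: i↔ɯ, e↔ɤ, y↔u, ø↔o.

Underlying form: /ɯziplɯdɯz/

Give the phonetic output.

/i/ harmonizes with /ɯ/ ([+back]) → [ɯ]

[ɯzɯplɯdɯz]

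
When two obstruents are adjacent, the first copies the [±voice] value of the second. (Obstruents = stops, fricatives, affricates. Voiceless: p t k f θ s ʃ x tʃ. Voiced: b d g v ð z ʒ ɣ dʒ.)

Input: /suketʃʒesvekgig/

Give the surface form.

[sukedʒʒezveggig]

/tʃ/ before /ʒ/ (voiced) → [dʒ]
/s/ before /v/ (voiced) → [z]
/k/ before /g/ (voiced) → [g]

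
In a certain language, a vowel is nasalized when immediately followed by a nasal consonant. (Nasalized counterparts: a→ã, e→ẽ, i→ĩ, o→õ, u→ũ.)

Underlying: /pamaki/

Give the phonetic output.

[pãmaki]

/a/ before nasal /m/ → [ã]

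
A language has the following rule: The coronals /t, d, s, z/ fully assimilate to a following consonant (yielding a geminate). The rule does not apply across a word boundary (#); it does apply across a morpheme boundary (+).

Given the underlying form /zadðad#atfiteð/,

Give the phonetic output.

[zaððad#affiteð]

/d/ before /ð/ → [ð] (total assimilation)
/t/ before /f/ → [f] (total assimilation)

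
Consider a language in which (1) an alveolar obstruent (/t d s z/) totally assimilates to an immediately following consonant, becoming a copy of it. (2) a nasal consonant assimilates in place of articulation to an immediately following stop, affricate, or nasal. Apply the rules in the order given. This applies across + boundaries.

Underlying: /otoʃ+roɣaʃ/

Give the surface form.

Rule 1: no segment meets the rule's conditions; no change.
After rule 1: otoʃ+roɣaʃ
Rule 2: no segment meets the rule's conditions; no change.

[otoʃ+roɣaʃ]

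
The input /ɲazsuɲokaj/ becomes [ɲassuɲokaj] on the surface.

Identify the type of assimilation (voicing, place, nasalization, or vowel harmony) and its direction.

/z/→[s].
Each target copies a feature from the following segment, so the direction is regressive.

voicing assimilation, regressive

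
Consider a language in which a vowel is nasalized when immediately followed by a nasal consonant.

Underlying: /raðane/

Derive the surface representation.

/a/ before nasal /n/ → [ã]

[raðãne]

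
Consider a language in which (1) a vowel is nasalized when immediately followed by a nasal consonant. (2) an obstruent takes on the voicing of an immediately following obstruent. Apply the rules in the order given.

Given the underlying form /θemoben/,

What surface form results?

[θẽmobẽn]

Rule 1: /e/ before nasal /m/ → [ẽ]
Rule 1: /e/ before nasal /n/ → [ẽ]
After rule 1: θẽmobẽn
Rule 2: no segment meets the rule's conditions; no change.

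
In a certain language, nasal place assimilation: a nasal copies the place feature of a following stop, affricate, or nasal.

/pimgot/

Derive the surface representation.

/m/ before /g/ (velar) → [ŋ]

[piŋgot]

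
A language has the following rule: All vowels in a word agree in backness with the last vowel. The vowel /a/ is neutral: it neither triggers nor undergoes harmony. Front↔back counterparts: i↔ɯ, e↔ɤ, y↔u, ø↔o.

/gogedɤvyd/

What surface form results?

/o/ harmonizes with /y/ ([-back]) → [ø]
/ɤ/ harmonizes with /y/ ([-back]) → [e]

[gøgedevyd]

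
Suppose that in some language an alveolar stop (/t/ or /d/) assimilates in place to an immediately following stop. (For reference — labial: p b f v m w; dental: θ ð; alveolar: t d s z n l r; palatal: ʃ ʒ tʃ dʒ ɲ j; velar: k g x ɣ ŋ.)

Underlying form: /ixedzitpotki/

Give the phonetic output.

/t/ before /p/ (labial) → [p]
/t/ before /k/ (velar) → [k]

[ixedzippokki]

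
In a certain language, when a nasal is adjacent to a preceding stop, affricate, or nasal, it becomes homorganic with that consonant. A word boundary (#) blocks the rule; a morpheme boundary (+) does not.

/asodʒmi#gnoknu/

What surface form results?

[asodʒɲi#gŋokŋu]

/m/ after /dʒ/ (palatal) → [ɲ]
/n/ after /g/ (velar) → [ŋ]
/n/ after /k/ (velar) → [ŋ]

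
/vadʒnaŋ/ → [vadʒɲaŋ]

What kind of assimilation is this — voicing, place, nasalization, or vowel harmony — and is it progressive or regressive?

place assimilation, progressive

/n/→[ɲ].
Each target copies a feature from the preceding segment, so the direction is progressive.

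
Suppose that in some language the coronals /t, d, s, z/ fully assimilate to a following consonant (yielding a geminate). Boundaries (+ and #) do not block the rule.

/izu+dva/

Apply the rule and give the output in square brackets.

[izu+vva]

/d/ before /v/ → [v] (total assimilation)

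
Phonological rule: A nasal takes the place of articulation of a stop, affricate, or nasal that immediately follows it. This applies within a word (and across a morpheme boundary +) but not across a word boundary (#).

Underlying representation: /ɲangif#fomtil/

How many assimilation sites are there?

2

/n/ before /g/ (velar) → [ŋ]
/m/ before /t/ (alveolar) → [n]
2 segments change.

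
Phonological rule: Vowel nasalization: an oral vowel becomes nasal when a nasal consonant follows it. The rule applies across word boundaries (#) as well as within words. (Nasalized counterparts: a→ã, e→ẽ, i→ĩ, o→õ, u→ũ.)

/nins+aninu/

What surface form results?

[nĩns+ãnĩnu]

/i/ before nasal /n/ → [ĩ]
/a/ before nasal /n/ → [ã]
/i/ before nasal /n/ → [ĩ]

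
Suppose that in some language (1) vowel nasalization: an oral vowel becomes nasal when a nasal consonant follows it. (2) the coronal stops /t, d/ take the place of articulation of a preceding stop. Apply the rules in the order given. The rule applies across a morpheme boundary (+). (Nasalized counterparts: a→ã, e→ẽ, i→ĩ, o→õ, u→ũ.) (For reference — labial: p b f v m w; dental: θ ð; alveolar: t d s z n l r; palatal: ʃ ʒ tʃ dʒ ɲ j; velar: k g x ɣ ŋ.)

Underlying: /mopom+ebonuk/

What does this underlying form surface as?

Rule 1: /o/ before nasal /m/ → [õ]
Rule 1: /o/ before nasal /n/ → [õ]
After rule 1: mopõm+ebõnuk
Rule 2: no segment meets the rule's conditions; no change.

[mopõm+ebõnuk]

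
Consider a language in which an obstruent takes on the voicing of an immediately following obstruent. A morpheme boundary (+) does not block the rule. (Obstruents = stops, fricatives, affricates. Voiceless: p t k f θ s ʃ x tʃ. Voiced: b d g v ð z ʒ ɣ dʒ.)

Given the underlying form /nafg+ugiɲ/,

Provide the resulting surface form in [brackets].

[navg+ugiɲ]

/f/ before /g/ (voiced) → [v]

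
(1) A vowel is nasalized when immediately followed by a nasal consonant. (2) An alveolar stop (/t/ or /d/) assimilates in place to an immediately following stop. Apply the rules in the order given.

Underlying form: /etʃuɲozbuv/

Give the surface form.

[etʃũɲozbuv]

Rule 1: /u/ before nasal /ɲ/ → [ũ]
After rule 1: etʃũɲozbuv
Rule 2: no segment meets the rule's conditions; no change.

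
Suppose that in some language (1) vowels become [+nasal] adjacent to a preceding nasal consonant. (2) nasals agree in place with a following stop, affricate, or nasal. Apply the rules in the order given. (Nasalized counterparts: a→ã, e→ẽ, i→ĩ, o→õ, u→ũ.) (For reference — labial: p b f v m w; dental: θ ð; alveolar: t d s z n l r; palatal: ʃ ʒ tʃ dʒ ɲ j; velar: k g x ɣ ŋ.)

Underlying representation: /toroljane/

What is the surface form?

[toroljanẽ]

Rule 1: /e/ after nasal /n/ → [ẽ]
After rule 1: toroljanẽ
Rule 2: no segment meets the rule's conditions; no change.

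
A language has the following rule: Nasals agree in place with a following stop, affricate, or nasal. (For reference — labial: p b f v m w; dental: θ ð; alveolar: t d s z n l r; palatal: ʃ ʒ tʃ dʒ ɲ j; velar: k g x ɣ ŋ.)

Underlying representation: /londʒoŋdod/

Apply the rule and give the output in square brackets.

/n/ before /dʒ/ (palatal) → [ɲ]
/ŋ/ before /d/ (alveolar) → [n]

[loɲdʒondod]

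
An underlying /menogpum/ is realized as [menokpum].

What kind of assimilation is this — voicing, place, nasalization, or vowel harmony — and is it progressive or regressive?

/g/→[k].
Each target copies a feature from the following segment, so the direction is regressive.

voicing assimilation, regressive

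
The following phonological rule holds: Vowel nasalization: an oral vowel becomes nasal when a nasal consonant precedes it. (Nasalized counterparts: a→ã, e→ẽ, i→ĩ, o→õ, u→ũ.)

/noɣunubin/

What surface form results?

[nõɣunũbin]

/o/ after nasal /n/ → [õ]
/u/ after nasal /n/ → [ũ]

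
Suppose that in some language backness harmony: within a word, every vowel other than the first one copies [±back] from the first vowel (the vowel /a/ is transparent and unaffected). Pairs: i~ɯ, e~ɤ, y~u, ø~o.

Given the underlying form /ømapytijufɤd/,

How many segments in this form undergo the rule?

2

/u/ harmonizes with /ø/ ([-back]) → [y]
/ɤ/ harmonizes with /ø/ ([-back]) → [e]
2 segments change.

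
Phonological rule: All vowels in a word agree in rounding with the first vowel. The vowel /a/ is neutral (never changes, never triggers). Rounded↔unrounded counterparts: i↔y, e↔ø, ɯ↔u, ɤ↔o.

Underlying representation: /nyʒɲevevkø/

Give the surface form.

[nyʒɲøvøvkø]

/e/ harmonizes with /y/ ([+round]) → [ø]
/e/ harmonizes with /y/ ([+round]) → [ø]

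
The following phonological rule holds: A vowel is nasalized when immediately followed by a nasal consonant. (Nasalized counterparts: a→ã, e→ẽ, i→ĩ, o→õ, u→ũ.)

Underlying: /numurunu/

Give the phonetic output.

/u/ before nasal /m/ → [ũ]
/u/ before nasal /n/ → [ũ]

[nũmurũnu]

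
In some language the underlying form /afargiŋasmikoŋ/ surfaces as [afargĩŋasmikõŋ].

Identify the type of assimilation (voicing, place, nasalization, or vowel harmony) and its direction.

/i/→[ĩ] /o/→[õ].
Each target copies a feature from the following segment, so the direction is regressive.

nasalization, regressive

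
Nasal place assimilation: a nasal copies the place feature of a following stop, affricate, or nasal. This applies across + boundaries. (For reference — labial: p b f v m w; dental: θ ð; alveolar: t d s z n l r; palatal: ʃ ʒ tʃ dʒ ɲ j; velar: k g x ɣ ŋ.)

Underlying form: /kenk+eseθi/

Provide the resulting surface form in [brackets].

[keŋk+eseθi]

/n/ before /k/ (velar) → [ŋ]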